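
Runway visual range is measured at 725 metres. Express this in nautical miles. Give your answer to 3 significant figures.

1 m = 0.000539957 nmi, so 725 × 0.000539957 = 0.391 nmi.

0.391 nmi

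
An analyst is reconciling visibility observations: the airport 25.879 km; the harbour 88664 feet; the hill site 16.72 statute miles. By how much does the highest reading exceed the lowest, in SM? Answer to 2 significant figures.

the airport: 25.879 km = 16.0805 SM.
the harbour: 88664 ft = 16.7924 SM.
Spread: 16.7924 − 16.0805 = 0.71 SM.

0.71 SM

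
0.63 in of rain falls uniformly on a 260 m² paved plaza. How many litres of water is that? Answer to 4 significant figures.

Depth: 0.63 in × 25.4 = 16.002 mm.
1 mm over 1 m² is 1 L, so volume = 16.002 × 260 = 4160.52 L ≈ 4161 L.

4161 litres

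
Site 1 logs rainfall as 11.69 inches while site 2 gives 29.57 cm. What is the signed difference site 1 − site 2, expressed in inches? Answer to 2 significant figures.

0.048 in

site 2: 29.57 cm = 11.64173 in.
Difference: 11.69000 − 11.64173 = 0.048 in.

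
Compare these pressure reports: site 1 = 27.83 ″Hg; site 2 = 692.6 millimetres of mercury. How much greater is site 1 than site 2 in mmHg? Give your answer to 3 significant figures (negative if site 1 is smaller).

site 1: 27.83 inHg = 706.882 mmHg.
Difference: 706.882 − 692.600 = 14.3 mmHg.

14.3 mmHg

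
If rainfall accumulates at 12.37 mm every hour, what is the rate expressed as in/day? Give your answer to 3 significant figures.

11.7 in/day

12.37 mm/hour × 0.0393701 in/mm × 24 hour/day = 11.7 in/day.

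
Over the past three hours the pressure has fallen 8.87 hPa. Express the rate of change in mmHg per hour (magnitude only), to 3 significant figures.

8.87 hPa / 3 h × 0.750062 mmHg/hPa = 2.22 mmHg/h.

2.22 mmHg per hour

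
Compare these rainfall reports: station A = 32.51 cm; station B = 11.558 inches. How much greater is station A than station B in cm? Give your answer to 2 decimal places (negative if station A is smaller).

station B: 11.558 in = 29.3573 cm.
Difference: 32.5100 − 29.3573 = 3.15 cm.

3.15 cm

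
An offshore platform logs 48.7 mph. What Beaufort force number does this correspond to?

48.7 mph = 21.8 m/s, which is Beaufort 9 (strong gale, 20.8–24.4 m/s).

Beaufort force 9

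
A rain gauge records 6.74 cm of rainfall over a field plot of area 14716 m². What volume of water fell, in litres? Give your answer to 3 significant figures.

992000 litres

Depth: 6.74 cm × 10 = 67.4 mm.
1 mm over 1 m² is 1 L, so volume = 67.4 × 14716 = 991858.4 L ≈ 992000 L.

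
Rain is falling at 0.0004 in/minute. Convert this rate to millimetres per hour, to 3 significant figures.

0.0004 in/minute × 25.4 mm/in × 60 minute/hour = 0.610 mm/hour.

0.610 mm/hour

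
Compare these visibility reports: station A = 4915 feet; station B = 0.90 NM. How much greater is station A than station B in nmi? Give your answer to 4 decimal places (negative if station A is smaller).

-0.0911 nmi

station A: 4915 ft = 0.808905 nmi.
Difference: 0.808905 − 0.900000 = -0.0911 nmi.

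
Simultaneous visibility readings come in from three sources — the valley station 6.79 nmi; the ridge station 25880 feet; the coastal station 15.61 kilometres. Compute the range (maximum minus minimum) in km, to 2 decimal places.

the valley station: 6.79 nmi = 12.5751 km.
the ridge station: 25880 ft = 7.8882 km.
Spread: 15.6100 − 7.8882 = 7.72 km.

7.72 km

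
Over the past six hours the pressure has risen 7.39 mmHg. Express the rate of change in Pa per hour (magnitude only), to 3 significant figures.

164 Pa per hour

7.39 mmHg / 6 h × 133.322 Pa/mmHg = 164 Pa/h.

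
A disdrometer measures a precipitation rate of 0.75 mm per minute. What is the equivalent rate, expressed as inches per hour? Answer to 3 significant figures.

1.77 in/hour

0.75 mm/minute × 0.0393701 in/mm × 60 minute/hour = 1.77 in/hour.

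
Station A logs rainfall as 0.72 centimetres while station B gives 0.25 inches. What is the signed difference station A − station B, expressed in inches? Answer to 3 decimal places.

station A: 0.72 cm = 0.28346 in.
Difference: 0.28346 − 0.25000 = 0.033 in.

0.033 in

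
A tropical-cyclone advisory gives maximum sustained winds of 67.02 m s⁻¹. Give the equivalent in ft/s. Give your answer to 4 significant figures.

219.9 ft/s

1 m/s = 3.28084 ft/s, so 67.02 × 3.28084 = 219.9 ft/s.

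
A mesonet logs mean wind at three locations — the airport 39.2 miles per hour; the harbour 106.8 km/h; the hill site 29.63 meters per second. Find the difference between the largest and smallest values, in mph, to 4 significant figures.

27.16 mph

the harbour: 106.8 km/h = 66.3624 mph.
the hill site: 29.63 m/s = 66.2804 mph.
Spread: 66.3624 − 39.2000 = 27.16 mph.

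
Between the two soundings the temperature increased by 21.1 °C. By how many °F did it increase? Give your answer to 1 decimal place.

Converting a difference, only the 9/5 scale factor applies: Δ°F = 21.1 × 1.8 = 38.0 °F.

38.0 °F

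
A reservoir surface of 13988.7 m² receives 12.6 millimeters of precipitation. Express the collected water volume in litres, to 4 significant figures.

1 mm over 1 m² is 1 L, so volume = 12.6 × 13988.7 = 176257.62 L ≈ 176300 L.

176300 litres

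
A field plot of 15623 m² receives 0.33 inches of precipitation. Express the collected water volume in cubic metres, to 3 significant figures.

Depth: 0.33 in × 25.4 = 8.382 mm.
1 mm over 1 m² is 1 L, so volume = 8.382 × 15623 = 130951.99 L = 131 m³.

131 cubic metres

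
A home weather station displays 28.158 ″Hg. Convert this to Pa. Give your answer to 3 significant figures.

1 inHg = 3386.39 Pa, so 28.158 × 3386.39 = 95400 Pa.

95400 Pa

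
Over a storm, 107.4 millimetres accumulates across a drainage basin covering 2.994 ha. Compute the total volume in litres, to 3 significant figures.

Area: 2.994 ha = 29940 m².
1 mm over 1 m² is 1 L, so volume = 107.4 × 29940 = 3215556 L ≈ 3220000 L.

3220000 litres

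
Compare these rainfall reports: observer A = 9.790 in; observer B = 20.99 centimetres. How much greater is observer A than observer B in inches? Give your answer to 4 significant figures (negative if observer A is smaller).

observer B: 20.99 cm = 8.26378 in.
Difference: 9.79000 − 8.26378 = 1.526 in.

1.526 in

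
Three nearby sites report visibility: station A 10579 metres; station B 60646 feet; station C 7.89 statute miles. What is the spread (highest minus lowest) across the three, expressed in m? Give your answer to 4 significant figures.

7906 m

station B: 60646 ft = 18484.90 m.
station C: 7.89 SM = 12697.72 m.
Spread: 18484.90 − 10579.00 = 7906 m.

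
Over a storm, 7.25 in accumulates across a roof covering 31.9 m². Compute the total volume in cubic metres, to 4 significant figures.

5.874 cubic metres

Depth: 7.25 in × 25.4 = 184.15 mm.
1 mm over 1 m² is 1 L, so volume = 184.15 × 31.9 = 5874.385 L = 5.874 m³.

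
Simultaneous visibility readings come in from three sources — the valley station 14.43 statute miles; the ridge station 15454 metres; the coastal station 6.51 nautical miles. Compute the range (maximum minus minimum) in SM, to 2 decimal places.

6.94 SM

the ridge station: 15454 m = 9.6027 SM.
the coastal station: 6.51 nmi = 7.4916 SM.
Spread: 14.4300 − 7.4916 = 6.94 SM.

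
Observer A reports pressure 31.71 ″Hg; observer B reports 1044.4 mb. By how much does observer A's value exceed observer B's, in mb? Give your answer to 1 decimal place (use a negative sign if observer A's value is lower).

29.4 mb

observer A: 31.71 inHg = 1073.824 mb.
Difference: 1073.824 − 1044.400 = 29.4 mb.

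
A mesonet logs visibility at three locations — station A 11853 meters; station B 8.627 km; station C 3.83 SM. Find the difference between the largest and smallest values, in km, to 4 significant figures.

5.689 km

station A: 11853 m = 11.85300 km.
station C: 3.83 SM = 6.16379 km.
Spread: 11.85300 − 6.16379 = 5.689 km.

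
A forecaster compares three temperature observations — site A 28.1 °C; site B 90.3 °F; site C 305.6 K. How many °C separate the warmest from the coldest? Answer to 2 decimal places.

4.35 °C

site B: 90.3 °F = 32.389 °C.
site C: 305.6 K = 32.450 °C.
Spread: 32.450 − 28.100 = 4.350 °C.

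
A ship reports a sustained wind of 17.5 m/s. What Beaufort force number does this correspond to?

17.5 m/s lies in the Beaufort 8 band (gale, 17.2–20.7 m/s).

Beaufort force 8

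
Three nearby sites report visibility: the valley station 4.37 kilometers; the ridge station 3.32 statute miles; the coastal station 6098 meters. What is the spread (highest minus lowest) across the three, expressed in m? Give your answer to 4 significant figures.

1728 m

the valley station: 4.37 km = 4370.00 m.
the ridge station: 3.32 SM = 5343.02 m.
Spread: 6098.00 − 4370.00 = 1728 m.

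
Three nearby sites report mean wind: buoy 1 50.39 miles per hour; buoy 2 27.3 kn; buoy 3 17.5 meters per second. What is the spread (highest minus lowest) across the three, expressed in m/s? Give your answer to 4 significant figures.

8.482 m/s

buoy 1: 50.39 mph = 22.52635 m/s.
buoy 2: 27.3 kt = 14.04433 m/s.
Spread: 22.52635 − 14.04433 = 8.482 m/s.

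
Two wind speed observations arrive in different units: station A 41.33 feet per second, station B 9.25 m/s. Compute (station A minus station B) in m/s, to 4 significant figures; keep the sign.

station A: 41.33 ft/s = 12.59738 m/s.
Difference: 12.59738 − 9.25000 = 3.347 m/s.

3.347 m/s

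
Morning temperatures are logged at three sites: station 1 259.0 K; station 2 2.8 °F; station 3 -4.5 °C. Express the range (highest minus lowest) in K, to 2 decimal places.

station 1: 259.0 K = -14.150 °C.
station 2: 2.8 °F = -16.222 °C.
Spread: (-4.500) − (-16.222) = 11.722 °C.

11.72 K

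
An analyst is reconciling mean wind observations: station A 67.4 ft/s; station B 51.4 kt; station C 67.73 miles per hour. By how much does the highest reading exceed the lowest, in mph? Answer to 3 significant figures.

station A: 67.4 ft/s = 45.955 mph.
station B: 51.4 kt = 59.150 mph.
Spread: 67.730 − 45.955 = 21.8 mph.

21.8 mph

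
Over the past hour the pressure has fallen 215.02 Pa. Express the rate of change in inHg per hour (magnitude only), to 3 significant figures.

215.02 Pa / 1 h × 0.0002953 inHg/Pa = 0.0635 inHg/h.

0.0635 inHg per hour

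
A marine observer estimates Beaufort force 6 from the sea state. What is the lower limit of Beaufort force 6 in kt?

22 kt

Beaufort 6 (strong breeze) spans 22–27 knots.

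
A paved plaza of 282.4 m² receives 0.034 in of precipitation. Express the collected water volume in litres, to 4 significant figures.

243.9 litres

Depth: 0.034 in × 25.4 = 0.8636 mm.
1 mm over 1 m² is 1 L, so volume = 0.8636 × 282.4 = 243.88064 L ≈ 243.9 L.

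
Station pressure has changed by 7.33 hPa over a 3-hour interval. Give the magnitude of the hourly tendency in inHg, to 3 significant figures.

0.0722 inHg per hour

7.33 hPa / 3 h × 0.02953 inHg/hPa = 0.0722 inHg/h.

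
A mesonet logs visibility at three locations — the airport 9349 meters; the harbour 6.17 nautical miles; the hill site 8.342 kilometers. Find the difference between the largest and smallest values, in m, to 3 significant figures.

the harbour: 6.17 nmi = 11426.84 m.
the hill site: 8.342 km = 8342.00 m.
Spread: 11426.84 − 8342.00 = 3080 m.

3080 m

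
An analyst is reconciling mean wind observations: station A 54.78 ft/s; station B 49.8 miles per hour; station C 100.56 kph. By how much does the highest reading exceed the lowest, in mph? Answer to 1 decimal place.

station A: 54.78 ft/s = 37.350 mph.
station C: 100.56 km/h = 62.485 mph.
Spread: 62.485 − 37.350 = 25.1 mph.

25.1 mph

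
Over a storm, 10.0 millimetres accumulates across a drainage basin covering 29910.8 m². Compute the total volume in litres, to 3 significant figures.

299000 litres

1 mm over 1 m² is 1 L, so volume = 10 × 29910.8 = 299108 L ≈ 299000 L.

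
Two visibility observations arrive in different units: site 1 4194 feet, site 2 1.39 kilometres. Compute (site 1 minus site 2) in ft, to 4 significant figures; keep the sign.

site 2: 1.39 km = 4560.367 ft.
Difference: 4194.000 − 4560.367 = -366.4 ft.

-366.4 ft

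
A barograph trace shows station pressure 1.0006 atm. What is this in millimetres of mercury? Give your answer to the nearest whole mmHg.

1 atm = 760 mmHg, so 1.0006 × 760 = 760 mmHg.

760 mmHg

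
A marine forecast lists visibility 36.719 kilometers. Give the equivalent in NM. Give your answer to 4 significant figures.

1 km = 0.539957 nmi, so 36.719 × 0.539957 = 19.83 nmi.

19.83 nmi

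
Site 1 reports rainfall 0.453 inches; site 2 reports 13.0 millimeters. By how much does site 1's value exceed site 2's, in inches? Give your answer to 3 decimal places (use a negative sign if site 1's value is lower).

site 2: 13.0 mm = 0.51181 in.
Difference: 0.45300 − 0.51181 = -0.059 in.

-0.059 in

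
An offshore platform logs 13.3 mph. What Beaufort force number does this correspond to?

13.3 mph = 5.9 m/s, which is Beaufort 4 (moderate breeze, 5.5–7.9 m/s).

Beaufort force 4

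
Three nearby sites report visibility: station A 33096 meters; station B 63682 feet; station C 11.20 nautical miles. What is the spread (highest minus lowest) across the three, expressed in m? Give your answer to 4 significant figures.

station B: 63682 ft = 19410.27 m.
station C: 11.20 nmi = 20742.40 m.
Spread: 33096.00 − 19410.27 = 13690 m.

13690 m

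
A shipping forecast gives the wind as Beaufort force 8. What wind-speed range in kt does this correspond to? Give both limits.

34 to 40 kt

Beaufort 8 (gale) spans 34–40 knots.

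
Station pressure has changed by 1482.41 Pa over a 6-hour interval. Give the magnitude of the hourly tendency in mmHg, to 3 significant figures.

1.85 mmHg per hour

1482.41 Pa / 6 h × 0.00750062 mmHg/Pa = 1.85 mmHg/h.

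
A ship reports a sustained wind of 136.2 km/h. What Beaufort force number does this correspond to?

Beaufort force 12

136.2 km/h = 37.8 m/s, which is Beaufort 12 (hurricane force, ≥32.7 m/s).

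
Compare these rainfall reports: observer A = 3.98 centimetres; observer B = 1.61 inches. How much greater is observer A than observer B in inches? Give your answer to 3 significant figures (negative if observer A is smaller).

observer A: 3.98 cm = 1.566929 in.
Difference: 1.566929 − 1.610000 = -0.0431 in.

-0.0431 in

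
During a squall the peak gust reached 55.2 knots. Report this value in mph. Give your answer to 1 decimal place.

63.5 mph

1 kt = 1.15078 mph, so 55.2 × 1.15078 = 63.5 mph.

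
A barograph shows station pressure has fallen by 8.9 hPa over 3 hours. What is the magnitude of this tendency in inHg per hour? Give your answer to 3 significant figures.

8.9 hPa / 3 h × 0.02953 inHg/hPa = 0.0876 inHg/h.

0.0876 inHg per hour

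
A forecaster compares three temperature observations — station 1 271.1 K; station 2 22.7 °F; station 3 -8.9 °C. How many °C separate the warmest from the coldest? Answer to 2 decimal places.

6.85 °C

station 1: 271.1 K = -2.050 °C.
station 2: 22.7 °F = -5.167 °C.
Spread: (-2.050) − (-8.900) = 6.850 °C.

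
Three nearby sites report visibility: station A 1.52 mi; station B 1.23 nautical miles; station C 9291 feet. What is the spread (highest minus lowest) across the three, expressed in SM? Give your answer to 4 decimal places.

station B: 1.23 nmi = 1.415459 SM.
station C: 9291 ft = 1.759659 SM.
Spread: 1.759659 − 1.415459 = 0.3442 SM.

0.3442 SM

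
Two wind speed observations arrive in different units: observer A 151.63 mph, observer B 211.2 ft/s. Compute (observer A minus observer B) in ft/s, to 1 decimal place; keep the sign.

11.2 ft/s

observer A: 151.63 mph = 222.391 ft/s.
Difference: 222.391 − 211.200 = 11.2 ft/s.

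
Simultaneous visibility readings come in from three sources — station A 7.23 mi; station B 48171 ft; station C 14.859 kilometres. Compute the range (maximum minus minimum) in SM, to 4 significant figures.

2.003 SM

station B: 48171 ft = 9.12330 SM.
station C: 14.859 km = 9.23295 SM.
Spread: 9.23295 − 7.23000 = 2.003 SM.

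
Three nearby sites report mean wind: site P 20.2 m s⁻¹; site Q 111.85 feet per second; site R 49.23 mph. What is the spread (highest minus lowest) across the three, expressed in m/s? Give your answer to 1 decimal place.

13.9 m/s

site Q: 111.85 ft/s = 34.092 m/s.
site R: 49.23 mph = 22.008 m/s.
Spread: 34.092 − 20.200 = 13.9 m/s.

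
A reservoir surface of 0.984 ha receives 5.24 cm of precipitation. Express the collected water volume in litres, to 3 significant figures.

Depth: 5.24 cm × 10 = 52.4 mm.
Area: 0.984 ha = 9840 m².
1 mm over 1 m² is 1 L, so volume = 52.4 × 9840 = 515616 L ≈ 516000 L.

516000 litres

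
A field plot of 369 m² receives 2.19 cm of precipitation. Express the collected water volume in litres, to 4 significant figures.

Depth: 2.19 cm × 10 = 21.9 mm.
1 mm over 1 m² is 1 L, so volume = 21.9 × 369 = 8081.1 L ≈ 8081 L.

8081 litres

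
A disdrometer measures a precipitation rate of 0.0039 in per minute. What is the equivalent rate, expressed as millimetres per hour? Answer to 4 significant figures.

0.0039 in/minute × 25.4 mm/in × 60 minute/hour = 5.944 mm/hour.

5.944 mm/hour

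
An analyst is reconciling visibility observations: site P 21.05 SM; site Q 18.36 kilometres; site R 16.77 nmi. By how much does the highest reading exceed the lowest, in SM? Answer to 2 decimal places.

9.64 SM

site Q: 18.36 km = 11.4084 SM.
site R: 16.77 nmi = 19.2986 SM.
Spread: 21.0500 − 11.4084 = 9.64 SM.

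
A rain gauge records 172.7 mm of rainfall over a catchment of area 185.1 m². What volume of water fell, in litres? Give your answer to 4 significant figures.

1 mm over 1 m² is 1 L, so volume = 172.7 × 185.1 = 31966.77 L ≈ 31970 L.

31970 litres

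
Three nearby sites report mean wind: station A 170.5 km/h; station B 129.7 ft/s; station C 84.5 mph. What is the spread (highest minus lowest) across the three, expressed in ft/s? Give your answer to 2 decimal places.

31.45 ft/s

station A: 170.5 km/h = 155.3842 ft/s.
station C: 84.5 mph = 123.9333 ft/s.
Spread: 155.3842 − 123.9333 = 31.45 ft/s.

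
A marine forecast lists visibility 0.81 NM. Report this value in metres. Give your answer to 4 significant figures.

1 nmi = 1852 m, so 0.81 × 1852 = 1500 m.

1500 m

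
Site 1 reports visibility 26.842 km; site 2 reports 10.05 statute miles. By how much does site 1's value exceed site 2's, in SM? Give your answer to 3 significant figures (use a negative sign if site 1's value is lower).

site 1: 26.842 km = 16.6788 SM.
Difference: 16.6788 − 10.0500 = 6.63 SM.

6.63 SM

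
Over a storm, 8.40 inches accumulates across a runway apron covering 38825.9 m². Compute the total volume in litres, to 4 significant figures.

Depth: 8.40 in × 25.4 = 213.36 mm.
1 mm over 1 m² is 1 L, so volume = 213.36 × 38825.9 = 8283894 L ≈ 8284000 L.

8284000 litres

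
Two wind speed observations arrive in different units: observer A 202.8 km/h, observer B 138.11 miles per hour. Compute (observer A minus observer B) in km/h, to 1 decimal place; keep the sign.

observer B: 138.11 mph = 222.266 km/h.
Difference: 202.800 − 222.266 = -19.5 km/h.

-19.5 km/h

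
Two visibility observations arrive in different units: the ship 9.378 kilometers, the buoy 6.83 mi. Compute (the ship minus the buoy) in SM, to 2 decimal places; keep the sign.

-1.00 SM

the ship: 9.378 km = 5.8272 SM.
Difference: 5.8272 − 6.8300 = -1.00 SM.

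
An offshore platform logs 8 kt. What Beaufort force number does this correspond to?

Beaufort force 3

8 kt lies in the Beaufort 3 band (gentle breeze, 7–10 kt).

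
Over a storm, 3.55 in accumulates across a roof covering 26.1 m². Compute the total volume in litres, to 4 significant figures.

2353 litres

Depth: 3.55 in × 25.4 = 90.17 mm.
1 mm over 1 m² is 1 L, so volume = 90.17 × 26.1 = 2353.437 L ≈ 2353 L.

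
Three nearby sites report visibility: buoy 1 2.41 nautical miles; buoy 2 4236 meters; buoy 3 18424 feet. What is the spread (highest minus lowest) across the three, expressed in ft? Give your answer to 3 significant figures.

4530 ft

buoy 1: 2.41 nmi = 14643.44 ft.
buoy 2: 4236 m = 13897.64 ft.
Spread: 18424.00 − 13897.64 = 4530 ft.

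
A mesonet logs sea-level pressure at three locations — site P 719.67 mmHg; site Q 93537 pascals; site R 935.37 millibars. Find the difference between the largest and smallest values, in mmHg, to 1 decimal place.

site Q: 93537 Pa = 701.585 mmHg.
site R: 935.37 mb = 701.585 mmHg.
Spread: 719.670 − 701.585 = 18.1 mmHg.

18.1 mmHg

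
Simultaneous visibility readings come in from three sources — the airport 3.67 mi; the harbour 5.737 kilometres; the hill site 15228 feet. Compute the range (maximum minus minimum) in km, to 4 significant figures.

the airport: 3.67 SM = 5.90629 km.
the hill site: 15228 ft = 4.64149 km.
Spread: 5.90629 − 4.64149 = 1.265 km.

1.265 km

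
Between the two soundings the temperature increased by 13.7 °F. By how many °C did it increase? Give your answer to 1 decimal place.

A change of 1 °C equals a change of 1.8 °F: Δ°C = 13.7 × 0.5556 = 7.6 °C.

7.6 °C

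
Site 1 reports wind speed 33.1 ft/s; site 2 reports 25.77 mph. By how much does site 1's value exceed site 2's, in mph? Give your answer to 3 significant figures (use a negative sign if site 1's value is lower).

-3.20 mph

site 1: 33.1 ft/s = 22.5682 mph.
Difference: 22.5682 − 25.7700 = -3.20 mph.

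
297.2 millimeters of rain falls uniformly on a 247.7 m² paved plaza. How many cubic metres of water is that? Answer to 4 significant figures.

73.62 cubic metres

1 mm over 1 m² is 1 L, so volume = 297.2 × 247.7 = 73616.44 L = 73.62 m³.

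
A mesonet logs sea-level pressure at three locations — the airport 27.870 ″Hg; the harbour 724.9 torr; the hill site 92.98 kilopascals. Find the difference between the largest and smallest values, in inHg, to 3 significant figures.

the harbour: 724.9 mmHg = 28.5394 inHg.
the hill site: 92.98 kPa = 27.4570 inHg.
Spread: 28.5394 − 27.4570 = 1.08 inHg.

1.08 inHg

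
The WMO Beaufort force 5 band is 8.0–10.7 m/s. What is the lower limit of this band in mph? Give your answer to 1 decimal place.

17.9 mph

8.0–10.7 m/s × 2.237 = 17.9–23.9 mph.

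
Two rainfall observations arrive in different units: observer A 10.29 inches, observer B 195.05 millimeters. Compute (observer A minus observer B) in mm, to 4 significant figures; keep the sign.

66.32 mm

observer A: 10.29 in = 261.3660 mm.
Difference: 261.3660 − 195.0500 = 66.32 mm.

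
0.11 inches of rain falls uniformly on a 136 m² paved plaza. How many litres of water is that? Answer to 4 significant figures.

Depth: 0.11 in × 25.4 = 2.794 mm.
1 mm over 1 m² is 1 L, so volume = 2.794 × 136 = 379.984 L ≈ 380.0 L.

380.0 litres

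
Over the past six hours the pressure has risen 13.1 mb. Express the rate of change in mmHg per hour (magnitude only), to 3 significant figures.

1.64 mmHg per hour

13.1 mb / 6 h × 0.750062 mmHg/mb = 1.64 mmHg/h.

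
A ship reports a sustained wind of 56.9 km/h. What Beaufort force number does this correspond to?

56.9 km/h = 15.8 m/s, which is Beaufort 7 (near gale, 13.9–17.1 m/s).

Beaufort force 7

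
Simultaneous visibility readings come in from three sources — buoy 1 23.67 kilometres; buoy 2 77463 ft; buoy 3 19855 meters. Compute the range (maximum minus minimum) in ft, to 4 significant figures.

12520 ft

buoy 1: 23.67 km = 77657.48 ft.
buoy 3: 19855 m = 65141.08 ft.
Spread: 77657.48 − 65141.08 = 12520 ft.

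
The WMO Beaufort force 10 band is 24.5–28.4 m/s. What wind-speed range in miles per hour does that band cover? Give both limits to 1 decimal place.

54.8 to 63.5 mph

24.5–28.4 m/s × 2.237 = 54.8–63.5 mph.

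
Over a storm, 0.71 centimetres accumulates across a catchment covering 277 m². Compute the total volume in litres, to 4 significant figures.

Depth: 0.71 cm × 10 = 7.1 mm.
1 mm over 1 m² is 1 L, so volume = 7.1 × 277 = 1966.7 L ≈ 1967 L.

1967 litres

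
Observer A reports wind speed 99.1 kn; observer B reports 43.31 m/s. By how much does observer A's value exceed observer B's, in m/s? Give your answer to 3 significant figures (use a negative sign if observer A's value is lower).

7.67 m/s

observer A: 99.1 kt = 50.9814 m/s.
Difference: 50.9814 − 43.3100 = 7.67 m/s.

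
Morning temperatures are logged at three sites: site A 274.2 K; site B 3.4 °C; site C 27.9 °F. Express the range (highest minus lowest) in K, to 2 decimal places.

5.68 K

site A: 274.2 K = 1.050 °C.
site C: 27.9 °F = -2.278 °C.
Spread: 3.400 − (-2.278) = 5.678 °C.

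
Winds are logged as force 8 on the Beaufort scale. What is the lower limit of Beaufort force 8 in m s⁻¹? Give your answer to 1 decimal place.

17.2 m/s

Beaufort 8 (gale) spans 17.2–20.7 m/s.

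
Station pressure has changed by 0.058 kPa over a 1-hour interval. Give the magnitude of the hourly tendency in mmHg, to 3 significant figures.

0.435 mmHg per hour

0.058 kPa / 1 h × 7.50062 mmHg/kPa = 0.435 mmHg/h.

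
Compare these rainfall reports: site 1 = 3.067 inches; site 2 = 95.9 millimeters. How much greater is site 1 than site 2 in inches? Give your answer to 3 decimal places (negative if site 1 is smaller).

-0.709 in

site 2: 95.9 mm = 3.77559 in.
Difference: 3.06700 − 3.77559 = -0.709 in.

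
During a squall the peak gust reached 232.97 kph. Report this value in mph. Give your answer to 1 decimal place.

144.8 mph

1 km/h = 0.621371 mph, so 232.97 × 0.621371 = 144.8 mph.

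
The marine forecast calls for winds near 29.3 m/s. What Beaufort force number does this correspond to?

29.3 m/s lies in the Beaufort 11 band (violent storm, 28.5–32.6 m/s).

Beaufort force 11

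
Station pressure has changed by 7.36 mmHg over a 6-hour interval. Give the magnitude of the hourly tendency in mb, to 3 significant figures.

7.36 mmHg / 6 h × 1.33322 mb/mmHg = 1.64 mb/h.

1.64 mb per hour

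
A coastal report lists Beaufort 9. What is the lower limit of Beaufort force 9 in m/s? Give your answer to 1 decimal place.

Beaufort 9 (strong gale) spans 20.8–24.4 m/s.

20.8 m/s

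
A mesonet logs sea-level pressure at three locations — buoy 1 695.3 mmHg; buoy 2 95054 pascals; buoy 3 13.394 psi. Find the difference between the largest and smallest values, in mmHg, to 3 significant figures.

buoy 2: 95054 Pa = 712.964 mmHg.
buoy 3: 13.394 psi = 692.670 mmHg.
Spread: 712.964 − 692.670 = 20.3 mmHg.

20.3 mmHg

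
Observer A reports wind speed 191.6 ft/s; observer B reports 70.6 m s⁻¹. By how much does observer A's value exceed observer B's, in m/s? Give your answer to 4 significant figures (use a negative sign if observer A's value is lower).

observer A: 191.6 ft/s = 58.3997 m/s.
Difference: 58.3997 − 70.6000 = -12.20 m/s.

-12.20 m/s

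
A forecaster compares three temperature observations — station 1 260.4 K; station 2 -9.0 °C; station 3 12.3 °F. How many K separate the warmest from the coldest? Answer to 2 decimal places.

3.75 K

station 1: 260.4 K = -12.750 °C.
station 3: 12.3 °F = -10.944 °C.
Spread: (-9.000) − (-12.750) = 3.750 °C.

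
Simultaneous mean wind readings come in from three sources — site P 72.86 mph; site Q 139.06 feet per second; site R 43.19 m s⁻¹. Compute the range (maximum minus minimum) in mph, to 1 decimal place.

site Q: 139.06 ft/s = 94.814 mph.
site R: 43.19 m/s = 96.613 mph.
Spread: 96.613 − 72.860 = 23.8 mph.

23.8 mph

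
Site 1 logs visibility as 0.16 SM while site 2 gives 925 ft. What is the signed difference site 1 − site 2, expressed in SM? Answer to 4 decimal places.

-0.0152 SM

site 2: 925 ft = 0.175189 SM.
Difference: 0.160000 − 0.175189 = -0.0152 SM.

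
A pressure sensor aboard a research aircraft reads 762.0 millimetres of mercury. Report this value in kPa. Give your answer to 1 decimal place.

1 mmHg = 0.133322 kPa, so 762.0 × 0.133322 = 101.6 kPa.

101.6 kPa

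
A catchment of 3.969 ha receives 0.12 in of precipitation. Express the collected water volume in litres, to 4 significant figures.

Depth: 0.12 in × 25.4 = 3.048 mm.
Area: 3.969 ha = 39690 m².
1 mm over 1 m² is 1 L, so volume = 3.048 × 39690 = 120975.12 L ≈ 121000 L.

121000 litres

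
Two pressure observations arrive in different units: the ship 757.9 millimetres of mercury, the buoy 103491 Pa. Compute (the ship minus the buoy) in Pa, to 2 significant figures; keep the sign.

the ship: 757.9 mmHg = 101045.04 Pa.
Difference: 101045.04 − 103491.00 = -2400 Pa.

-2400 Pa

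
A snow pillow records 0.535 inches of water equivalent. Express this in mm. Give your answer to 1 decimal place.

13.6 mm

1 in = 25.4 mm, so 0.535 × 25.4 = 13.6 mm.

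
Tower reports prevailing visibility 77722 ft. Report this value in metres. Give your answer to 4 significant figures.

1 ft = 0.3048 m, so 77722 × 0.3048 = 23690 m.

23690 m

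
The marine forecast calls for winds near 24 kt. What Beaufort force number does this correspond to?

24 kt lies in the Beaufort 6 band (strong breeze, 22–27 kt).

Beaufort force 6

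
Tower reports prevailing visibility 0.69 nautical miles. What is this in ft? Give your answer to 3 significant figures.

4190 ft

1 nmi = 6076.12 ft, so 0.69 × 6076.12 = 4190 ft.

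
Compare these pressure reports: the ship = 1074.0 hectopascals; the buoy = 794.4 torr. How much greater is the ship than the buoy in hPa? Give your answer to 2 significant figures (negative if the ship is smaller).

15 hPa

the buoy: 794.4 mmHg = 1059.11 hPa.
Difference: 1074.00 − 1059.11 = 15 hPa.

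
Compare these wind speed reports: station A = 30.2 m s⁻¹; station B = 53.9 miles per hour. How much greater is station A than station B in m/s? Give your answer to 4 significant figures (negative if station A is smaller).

station B: 53.9 mph = 24.09546 m/s.
Difference: 30.20000 − 24.09546 = 6.105 m/s.

6.105 m/s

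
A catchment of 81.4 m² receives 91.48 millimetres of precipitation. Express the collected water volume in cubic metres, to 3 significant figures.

1 mm over 1 m² is 1 L, so volume = 91.48 × 81.4 = 7446.472 L = 7.45 m³.

7.45 cubic metres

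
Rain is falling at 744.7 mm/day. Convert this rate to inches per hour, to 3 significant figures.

744.7 mm/day × 0.0393701 in/mm × 0.0416667 day/hour = 1.22 in/hour.

1.22 in/hour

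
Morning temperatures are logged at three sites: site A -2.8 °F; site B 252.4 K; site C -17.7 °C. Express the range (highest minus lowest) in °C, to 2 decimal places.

site A: -2.8 °F = -19.333 °C.
site B: 252.4 K = -20.750 °C.
Spread: (-17.700) − (-20.750) = 3.050 °C.

3.05 °C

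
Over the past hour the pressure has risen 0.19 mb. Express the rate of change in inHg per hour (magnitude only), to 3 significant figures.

0.00561 inHg per hour

0.19 mb / 1 h × 0.02953 inHg/mb = 0.00561 inHg/h.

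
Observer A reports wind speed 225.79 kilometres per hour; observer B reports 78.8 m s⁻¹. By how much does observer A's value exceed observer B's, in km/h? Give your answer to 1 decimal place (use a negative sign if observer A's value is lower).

-57.9 km/h

observer B: 78.8 m/s = 283.680 km/h.
Difference: 225.790 − 283.680 = -57.9 km/h.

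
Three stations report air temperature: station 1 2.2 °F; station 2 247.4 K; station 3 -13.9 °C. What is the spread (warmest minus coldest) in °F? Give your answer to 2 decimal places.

21.33 °F

station 1: 2.2 °F = -16.556 °C.
station 2: 247.4 K = -25.750 °C.
Spread: (-13.900) − (-25.750) = 11.850 °C = 21.33 °F.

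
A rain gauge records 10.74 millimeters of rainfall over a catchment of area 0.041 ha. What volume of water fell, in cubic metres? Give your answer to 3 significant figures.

4.40 cubic metres

Area: 0.041 ha = 410 m².
1 mm over 1 m² is 1 L, so volume = 10.74 × 410 = 4403.4 L = 4.40 m³.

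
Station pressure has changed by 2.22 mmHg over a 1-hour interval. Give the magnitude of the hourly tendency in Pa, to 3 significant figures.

296 Pa per hour

2.22 mmHg / 1 h × 133.322 Pa/mmHg = 296 Pa/h.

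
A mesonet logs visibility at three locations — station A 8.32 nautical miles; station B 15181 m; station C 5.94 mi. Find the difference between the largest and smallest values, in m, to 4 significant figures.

station A: 8.32 nmi = 15408.64 m.
station C: 5.94 SM = 9559.50 m.
Spread: 15408.64 − 9559.50 = 5849 m.

5849 m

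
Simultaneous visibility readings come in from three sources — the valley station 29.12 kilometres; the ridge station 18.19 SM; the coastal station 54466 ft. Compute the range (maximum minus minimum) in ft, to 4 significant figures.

the valley station: 29.12 km = 95538.06 ft.
the ridge station: 18.19 SM = 96043.20 ft.
Spread: 96043.20 − 54466.00 = 41580 ft.

41580 ft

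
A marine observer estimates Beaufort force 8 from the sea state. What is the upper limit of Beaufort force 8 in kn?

Beaufort 8 (gale) spans 34–40 knots.

40 kt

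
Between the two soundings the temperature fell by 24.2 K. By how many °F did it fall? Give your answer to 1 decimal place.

Converting a difference, only the 9/5 scale factor applies: Δ°F = 24.2 × 1.8 = 43.6 °F.

43.6 °F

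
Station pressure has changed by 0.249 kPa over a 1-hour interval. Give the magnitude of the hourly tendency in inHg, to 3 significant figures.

0.0735 inHg per hour

0.249 kPa / 1 h × 0.2953 inHg/kPa = 0.0735 inHg/h.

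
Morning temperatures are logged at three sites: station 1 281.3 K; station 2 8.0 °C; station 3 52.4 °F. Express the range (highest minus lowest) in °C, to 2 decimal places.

3.33 °C

station 1: 281.3 K = 8.150 °C.
station 3: 52.4 °F = 11.333 °C.
Spread: 11.333 − 8.000 = 3.333 °C.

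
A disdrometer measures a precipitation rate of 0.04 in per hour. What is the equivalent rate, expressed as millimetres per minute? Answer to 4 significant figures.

0.01693 mm/minute

0.04 in/hour × 25.4 mm/in × 0.0166667 hour/minute = 0.01693 mm/minute.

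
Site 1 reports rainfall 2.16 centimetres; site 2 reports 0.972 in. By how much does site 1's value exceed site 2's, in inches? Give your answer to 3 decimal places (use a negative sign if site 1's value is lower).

site 1: 2.16 cm = 0.85039 in.
Difference: 0.85039 − 0.97200 = -0.122 in.

-0.122 in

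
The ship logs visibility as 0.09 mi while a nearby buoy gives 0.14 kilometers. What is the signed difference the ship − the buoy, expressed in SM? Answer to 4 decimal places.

the buoy: 0.14 km = 0.086992 SM.
Difference: 0.090000 − 0.086992 = 0.0030 SM.

0.0030 SM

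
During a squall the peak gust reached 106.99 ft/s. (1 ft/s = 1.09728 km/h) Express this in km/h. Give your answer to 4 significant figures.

1 ft/s = 1.09728 km/h, so 106.99 × 1.09728 = 117.4 km/h.

117.4 km/h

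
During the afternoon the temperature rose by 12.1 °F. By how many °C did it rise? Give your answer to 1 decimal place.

Converting a difference, only the 9/5 scale factor applies: Δ°C = 12.1 × 0.5556 = 6.7 °C.

6.7 °C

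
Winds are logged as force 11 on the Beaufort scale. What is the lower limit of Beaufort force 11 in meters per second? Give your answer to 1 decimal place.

28.5 m/s

Beaufort 11 (violent storm) spans 28.5–32.6 m/s.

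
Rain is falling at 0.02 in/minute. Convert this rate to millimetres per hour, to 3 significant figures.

30.5 mm/hour

0.02 in/minute × 25.4 mm/in × 60 minute/hour = 30.5 mm/hour.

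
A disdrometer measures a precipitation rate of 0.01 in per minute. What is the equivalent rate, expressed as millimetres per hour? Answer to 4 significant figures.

0.01 in/minute × 25.4 mm/in × 60 minute/hour = 15.24 mm/hour.

15.24 mm/hour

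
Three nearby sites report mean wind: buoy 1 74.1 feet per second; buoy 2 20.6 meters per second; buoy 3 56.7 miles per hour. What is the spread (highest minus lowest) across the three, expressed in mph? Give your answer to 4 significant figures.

10.62 mph

buoy 1: 74.1 ft/s = 50.5227 mph.
buoy 2: 20.6 m/s = 46.0809 mph.
Spread: 56.7000 − 46.0809 = 10.62 mph.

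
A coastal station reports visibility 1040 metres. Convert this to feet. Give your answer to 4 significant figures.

3412 ft

1 m = 3.28084 ft, so 1040 × 3.28084 = 3412 ft.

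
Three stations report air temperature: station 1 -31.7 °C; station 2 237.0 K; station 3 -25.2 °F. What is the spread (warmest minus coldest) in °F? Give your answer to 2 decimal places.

8.01 °F

station 2: 237.0 K = -36.150 °C.
station 3: -25.2 °F = -31.778 °C.
Spread: (-31.700) − (-36.150) = 4.450 °C = 8.01 °F.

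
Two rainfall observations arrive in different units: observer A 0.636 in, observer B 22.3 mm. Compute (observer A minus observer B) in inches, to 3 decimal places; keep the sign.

observer B: 22.3 mm = 0.87795 in.
Difference: 0.63600 − 0.87795 = -0.242 in.

-0.242 in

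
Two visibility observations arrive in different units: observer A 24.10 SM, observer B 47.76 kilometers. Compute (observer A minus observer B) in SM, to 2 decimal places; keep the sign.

observer B: 47.76 km = 29.6767 SM.
Difference: 24.1000 − 29.6767 = -5.58 SM.

-5.58 SM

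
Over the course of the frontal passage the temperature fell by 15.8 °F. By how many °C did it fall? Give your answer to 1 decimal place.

A change of 1 °C equals a change of 1.8 °F: Δ°C = 15.8 × 0.5556 = 8.8 °C.

8.8 °C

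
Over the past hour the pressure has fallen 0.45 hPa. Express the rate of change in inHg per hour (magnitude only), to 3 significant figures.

0.45 hPa / 1 h × 0.02953 inHg/hPa = 0.0133 inHg/h.

0.0133 inHg per hour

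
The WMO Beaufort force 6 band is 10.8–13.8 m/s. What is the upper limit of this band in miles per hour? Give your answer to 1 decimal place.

10.8–13.8 m/s × 2.237 = 24.2–30.9 mph.

30.9 mph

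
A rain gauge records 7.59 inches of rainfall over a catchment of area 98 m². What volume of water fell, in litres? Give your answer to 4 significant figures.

Depth: 7.59 in × 25.4 = 192.786 mm.
1 mm over 1 m² is 1 L, so volume = 192.786 × 98 = 18893.028 L ≈ 18890 L.

18890 litres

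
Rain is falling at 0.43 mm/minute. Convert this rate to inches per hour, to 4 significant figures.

1.016 in/hour

0.43 mm/minute × 0.0393701 in/mm × 60 minute/hour = 1.016 in/hour.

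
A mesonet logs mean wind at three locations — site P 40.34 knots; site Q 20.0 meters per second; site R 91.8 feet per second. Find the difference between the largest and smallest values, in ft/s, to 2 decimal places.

26.18 ft/s

site P: 40.34 kt = 68.0862 ft/s.
site Q: 20.0 m/s = 65.6168 ft/s.
Spread: 91.8000 − 65.6168 = 26.18 ft/s.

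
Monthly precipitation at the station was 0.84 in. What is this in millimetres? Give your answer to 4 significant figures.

21.34 mm

1 in = 25.4 mm, so 0.84 × 25.4 = 21.34 mm.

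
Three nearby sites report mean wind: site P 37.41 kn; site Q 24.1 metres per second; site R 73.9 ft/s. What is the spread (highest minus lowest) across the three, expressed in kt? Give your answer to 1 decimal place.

site Q: 24.1 m/s = 46.847 kt.
site R: 73.9 ft/s = 43.785 kt.
Spread: 46.847 − 37.410 = 9.4 kt.

9.4 kt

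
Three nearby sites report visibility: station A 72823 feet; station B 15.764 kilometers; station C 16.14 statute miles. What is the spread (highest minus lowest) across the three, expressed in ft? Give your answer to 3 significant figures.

33500 ft

station B: 15.764 km = 51719.16 ft.
station C: 16.14 SM = 85219.20 ft.
Spread: 85219.20 − 51719.16 = 33500 ft.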